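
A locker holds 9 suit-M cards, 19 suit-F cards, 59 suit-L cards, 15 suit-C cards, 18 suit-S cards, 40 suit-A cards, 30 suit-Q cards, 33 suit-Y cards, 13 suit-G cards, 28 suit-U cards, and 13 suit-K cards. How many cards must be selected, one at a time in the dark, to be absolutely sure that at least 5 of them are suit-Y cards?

249

In the worst case for collecting suit-Y cards, every non-suit-Y card comes out first.
There are 9 + 19 + 59 + 15 + 18 + 40 + 30 + 13 + 28 + 13 = 244 non-suit-Y cards altogether.
After those, each further card must be suit-Y, so 244 + 5 = 249 draws guarantee 5 suit-Y cards.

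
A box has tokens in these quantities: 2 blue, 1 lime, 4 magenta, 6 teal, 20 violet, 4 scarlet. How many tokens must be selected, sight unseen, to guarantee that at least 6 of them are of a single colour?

22

The 6 colours are the holes; the tokens drawn are the pigeons.
To avoid 6 of any one colour, the worst case takes at most 5 of each colour, or every token of a colour that has fewer than 5.
That gives 2 + 1 + 4 + 5 + 5 + 4 = 21 tokens with no colour reaching 6.
The next token forces some colour to 6, so 21 + 1 = 22.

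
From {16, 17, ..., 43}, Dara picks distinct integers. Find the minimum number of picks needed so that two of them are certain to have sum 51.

19

A set avoiding the sum 51 can contain at most one of each pair {x, 51−x}, plus the 8 elements whose complement lies outside the range.
The integers 26, …, 43 (18 of them) are such a set: any two sum to at least 26+27 = 53 > 51.
By pigeonhole, any 19th integer completes one of the 10 pairs, so 19 choices force a sum of 51.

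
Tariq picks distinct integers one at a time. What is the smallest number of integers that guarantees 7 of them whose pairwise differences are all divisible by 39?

235

Integers whose pairwise differences are multiples of 39 are exactly those sharing a remainder mod 39. By pigeonhole, the 39 residue classes mod 39 are the pigeonholes.
With 234 integers one could put 6 in each residue class and have no class reach 7.
The 235th integer pushes some class to 7, so 39·6 + 1 = 235.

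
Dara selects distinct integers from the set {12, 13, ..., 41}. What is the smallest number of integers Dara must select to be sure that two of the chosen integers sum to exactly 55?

A set avoiding the sum 55 can contain at most one of each pair {x, 55−x}, plus the 2 elements whose complement lies outside the range.
The integers 12, …, 27 (16 of them) are such a set: any two sum to at least 12+13 = 25 and at most 26+27 = 53 < 55.
Any 17th integer completes one of the 14 pairs, so 17 choices force a sum of 55.

17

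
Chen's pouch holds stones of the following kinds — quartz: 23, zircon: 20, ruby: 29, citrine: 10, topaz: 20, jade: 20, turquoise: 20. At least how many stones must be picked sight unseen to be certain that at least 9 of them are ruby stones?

In the worst case for collecting ruby stones, every non-ruby stone comes out first.
There are 23 + 20 + 10 + 20 + 20 + 20 = 113 non-ruby stones altogether.
After those, each further stone must be ruby, so 113 + 9 = 122 draws guarantee 9 ruby stones.

122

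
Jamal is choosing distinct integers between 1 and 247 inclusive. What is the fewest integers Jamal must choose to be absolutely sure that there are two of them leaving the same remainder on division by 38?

39

The 38 residue classes mod 38 are the pigeonholes.
With 38 integers one could put 1 in each residue class and have no class reach 2.
The 39th integer pushes some class to 2, so 38·1 + 1 = 39.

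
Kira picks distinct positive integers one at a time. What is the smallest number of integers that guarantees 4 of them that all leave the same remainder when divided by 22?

By pigeonhole, the 22 residue classes mod 22 are the pigeonholes.
With 66 integers one could put 3 in each residue class and have no class reach 4.
The 67th integer pushes some class to 4, so 22·3 + 1 = 67.

67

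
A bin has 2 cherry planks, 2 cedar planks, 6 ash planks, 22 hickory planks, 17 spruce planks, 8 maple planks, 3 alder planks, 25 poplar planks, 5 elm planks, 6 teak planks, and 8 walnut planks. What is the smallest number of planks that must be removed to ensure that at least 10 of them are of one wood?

An adversary could hand out at most 9 planks per wood (8 woods run out sooner): 2 + 2 + 6 + 9 + 9 + 8 + 3 + 9 + 5 + 6 + 8 = 67 planks and still no wood has 10.
By pigeonhole, one more plank lands in a wood already at 9, so 68 draws are enough and 67 are not.

68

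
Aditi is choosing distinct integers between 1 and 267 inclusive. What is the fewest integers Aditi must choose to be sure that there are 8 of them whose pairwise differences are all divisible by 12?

85

Integers whose pairwise differences are multiples of 12 are exactly those sharing a remainder mod 12. Pigeonhole: the 12 residue classes mod 12 are the pigeonholes.
With 84 integers one could put 7 in each residue class and have no class reach 8.
The 85th integer pushes some class to 8, so 12·7 + 1 = 85.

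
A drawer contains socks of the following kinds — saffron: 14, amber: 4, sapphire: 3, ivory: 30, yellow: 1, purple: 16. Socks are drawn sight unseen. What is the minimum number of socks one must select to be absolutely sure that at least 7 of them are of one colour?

27

An adversary could hand out at most 6 socks per colour (amber, sapphire, yellow run out sooner): 6 + 4 + 3 + 6 + 1 + 6 = 26 socks and still no colour has 7.
One more sock lands in a colour already at 6, so 27 draws are enough and 26 are not.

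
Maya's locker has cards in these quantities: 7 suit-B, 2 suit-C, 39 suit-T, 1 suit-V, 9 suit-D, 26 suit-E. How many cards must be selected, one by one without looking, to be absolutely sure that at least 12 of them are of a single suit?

By the pigeonhole principle, the 6 suits are the holes; the cards drawn are the pigeons.
To avoid 12 of any one suit, the worst case takes at most 11 of each suit, or every card of a suit that has fewer than 11.
That gives 7 + 2 + 11 + 1 + 9 + 11 = 41 cards with no suit reaching 12.
The next card forces some suit to 12, so 41 + 1 = 42.

42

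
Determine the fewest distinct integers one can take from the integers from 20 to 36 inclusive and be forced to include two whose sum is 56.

Group the elements by complementary pair {x, 56−x}: {20,36}, {21,35}, {22,34}, …, giving 8 two-element pairs and the single value 28 (it cannot pair with itself since the integers are distinct).
By the pigeonhole principle, treating each of those 9 groups as a pigeonhole, one can pick one integer per group — 9 integers — with no two summing to 56.
The 10th integer lands in an occupied pair, forcing a sum of 56.

10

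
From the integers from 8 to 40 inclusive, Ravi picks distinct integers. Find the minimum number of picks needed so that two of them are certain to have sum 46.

19

Two chosen integers sum to 46 exactly when both halves of some pair {x, 46−x} with 8 ≤ x ≤ 46−x ≤ 38 are chosen — 15 such pairs.
The remaining 3 elements (those with no distinct partner in range) can never complete a 46-sum, so the worst case takes all of them and one from each pair: 3 + 15 = 18.
The 19th integer has to be the second member of some pair, so 18 + 1 = 19.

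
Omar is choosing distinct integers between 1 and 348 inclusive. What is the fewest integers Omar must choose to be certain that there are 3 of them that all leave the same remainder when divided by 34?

69

Pigeonhole: the 34 residue classes mod 34 are the pigeonholes.
With 68 integers one could put 2 in each residue class and have no class reach 3.
The 69th integer pushes some class to 3, so 34·2 + 1 = 69.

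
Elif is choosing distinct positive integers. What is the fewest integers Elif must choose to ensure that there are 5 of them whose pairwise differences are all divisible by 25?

101

Integers whose pairwise differences are multiples of 25 are exactly those sharing a remainder mod 25. By the pigeonhole principle, the 25 residue classes mod 25 are the pigeonholes.
With 100 integers one could put 4 in each residue class and have no class reach 5.
The 101st integer pushes some class to 5, so 25·4 + 1 = 101.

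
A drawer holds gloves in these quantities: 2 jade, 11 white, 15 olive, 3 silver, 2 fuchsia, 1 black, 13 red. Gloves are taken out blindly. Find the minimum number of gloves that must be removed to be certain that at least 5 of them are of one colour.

21

An adversary could hand out at most 4 gloves per colour (4 colours run out sooner): 2 + 4 + 4 + 3 + 2 + 1 + 4 = 20 gloves and still no colour has 5.
One more glove lands in a colour already at 4, so 21 draws are enough and 20 are not.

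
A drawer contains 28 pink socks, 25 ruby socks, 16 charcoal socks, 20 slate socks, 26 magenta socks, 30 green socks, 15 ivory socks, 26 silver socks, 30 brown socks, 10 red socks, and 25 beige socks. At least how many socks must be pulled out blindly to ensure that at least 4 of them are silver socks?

229

In the worst case for collecting silver socks, every non-silver sock comes out first.
There are 28 + 25 + 16 + 20 + 26 + 30 + 15 + 30 + 10 + 25 = 225 non-silver socks altogether.
After those, each further sock must be silver, so 225 + 4 = 229 draws guarantee 4 silver socks.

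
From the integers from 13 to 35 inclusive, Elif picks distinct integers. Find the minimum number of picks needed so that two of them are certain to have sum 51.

14

Two chosen integers sum to 51 exactly when both halves of some pair {x, 51−x} with 16 ≤ x ≤ 51−x ≤ 35 are chosen — 10 such pairs.
The remaining 3 elements (those with no distinct partner in range) can never complete a 51-sum, so the worst case takes all of them and one from each pair: 3 + 10 = 13.
The 14th integer has to be the second member of some pair, so 13 + 1 = 14.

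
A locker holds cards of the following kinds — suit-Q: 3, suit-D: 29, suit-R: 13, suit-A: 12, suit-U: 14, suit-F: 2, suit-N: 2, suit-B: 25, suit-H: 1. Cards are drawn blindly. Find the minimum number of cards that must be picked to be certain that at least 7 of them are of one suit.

39

An adversary could hand out at most 6 cards per suit (4 suits run out sooner): 3 + 6 + 6 + 6 + 6 + 2 + 2 + 6 + 1 = 38 cards and still no suit has 7.
By pigeonhole, one more card lands in a suit already at 6, so 39 draws are enough and 38 are not.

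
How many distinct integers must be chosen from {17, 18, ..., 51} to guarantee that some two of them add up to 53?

26

Two chosen integers sum to 53 exactly when both halves of some pair {x, 53−x} with 17 ≤ x ≤ 53−x ≤ 36 are chosen — 10 such pairs.
The remaining 15 elements (those with no distinct partner in range) can never complete a 53-sum, so the worst case takes all of them and one from each pair: 15 + 10 = 25.
The 26th integer has to be the second member of some pair, so 25 + 1 = 26.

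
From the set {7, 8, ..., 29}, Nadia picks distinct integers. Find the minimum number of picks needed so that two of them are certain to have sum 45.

17

Group the elements by complementary pair {x, 45−x}: {16,29}, {17,28}, {18,27}, …, giving 7 two-element pairs and 9 integers whose partner 45−x falls outside [7,29].
By the pigeonhole principle, treating each of those 16 groups as a pigeonhole, one can pick one integer per group — 16 integers — with no two summing to 45.
The 17th integer lands in an occupied pair, forcing a sum of 45.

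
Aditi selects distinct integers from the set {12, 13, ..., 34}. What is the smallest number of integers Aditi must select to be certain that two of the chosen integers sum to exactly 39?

Group the elements by complementary pair {x, 39−x}: {12,27}, {13,26}, {14,25}, …, giving 8 two-element pairs and 7 integers whose partner 39−x falls outside [12,34].
Pigeonhole: treating each of those 15 groups as a pigeonhole, one can pick one integer per group — 15 integers — with no two summing to 39.
The 16th integer lands in an occupied pair, forcing a sum of 39.

16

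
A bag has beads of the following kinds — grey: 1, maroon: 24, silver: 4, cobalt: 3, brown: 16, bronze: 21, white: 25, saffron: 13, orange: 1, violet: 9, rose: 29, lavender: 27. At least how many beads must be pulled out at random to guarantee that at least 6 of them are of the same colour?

50

An adversary could hand out at most 5 beads per colour (4 colours run out sooner): 1 + 5 + 4 + 3 + 5 + 5 + 5 + 5 + 1 + 5 + 5 + 5 = 49 beads and still no colour has 6.
By pigeonhole, one more bead lands in a colour already at 5, so 50 draws are enough and 49 are not.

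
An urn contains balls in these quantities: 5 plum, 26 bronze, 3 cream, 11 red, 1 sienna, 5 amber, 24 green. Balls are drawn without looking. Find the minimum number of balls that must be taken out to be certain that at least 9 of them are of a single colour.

39

By pigeonhole, put each drawn ball into a box by colour. The largest draw with every box below 9 takes min(count, 8) from each colour; colours with fewer than 8 contribute all they have.
Σ min(cᵢ, 8) = 5 + 8 + 3 + 8 + 1 + 5 + 8 = 38.
Draw number 38 + 1 = 39 must push one box to 9.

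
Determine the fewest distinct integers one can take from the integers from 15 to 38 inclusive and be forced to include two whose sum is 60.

Group the elements by complementary pair {x, 60−x}: {22,38}, {23,37}, {24,36}, …, giving 8 two-element pairs, the single value 30 (it cannot pair with itself since the integers are distinct), and 7 integers whose partner 60−x falls outside [15,38].
Treating each of those 16 groups as a pigeonhole, one can pick one integer per group — 16 integers — with no two summing to 60.
The 17th integer lands in an occupied pair, forcing a sum of 60.

17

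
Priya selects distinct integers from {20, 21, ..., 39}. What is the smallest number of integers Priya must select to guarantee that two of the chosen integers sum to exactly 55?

13

A set avoiding the sum 55 can contain at most one of each pair {x, 55−x}, plus the 4 elements whose complement lies outside the range.
The integers 28, …, 39 (12 of them) are such a set: any two sum to at least 28+29 = 57 > 55.
Pigeonhole: any 13th integer completes one of the 8 pairs, so 13 choices force a sum of 55.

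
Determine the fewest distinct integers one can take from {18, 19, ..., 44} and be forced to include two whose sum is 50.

Two chosen integers sum to 50 exactly when both halves of some pair {x, 50−x} with 18 ≤ x ≤ 50−x ≤ 32 are chosen — 7 such pairs.
The remaining 13 elements (those with no distinct partner in range) can never complete a 50-sum, so the worst case takes all of them and one from each pair: 13 + 7 = 20.
The 21st integer has to be the second member of some pair, so 20 + 1 = 21.

21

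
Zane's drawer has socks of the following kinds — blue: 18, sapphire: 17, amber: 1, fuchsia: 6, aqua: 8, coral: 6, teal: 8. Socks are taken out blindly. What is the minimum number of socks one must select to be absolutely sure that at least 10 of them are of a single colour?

48

An adversary could hand out at most 9 socks per colour (5 colours run out sooner): 9 + 9 + 1 + 6 + 8 + 6 + 8 = 47 socks and still no colour has 10.
Pigeonhole: one more sock lands in a colour already at 9, so 48 draws are enough and 47 are not.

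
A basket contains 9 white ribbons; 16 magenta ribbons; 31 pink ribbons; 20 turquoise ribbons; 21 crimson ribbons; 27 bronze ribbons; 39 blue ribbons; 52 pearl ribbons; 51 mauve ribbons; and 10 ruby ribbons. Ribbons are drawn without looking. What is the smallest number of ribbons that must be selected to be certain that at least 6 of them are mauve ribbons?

In the worst case for collecting mauve ribbons, every non-mauve ribbon comes out first.
There are 9 + 16 + 31 + 20 + 21 + 27 + 39 + 52 + 10 = 225 non-mauve ribbons altogether.
After those, each further ribbon must be mauve, so 225 + 6 = 231 draws guarantee 6 mauve ribbons.

231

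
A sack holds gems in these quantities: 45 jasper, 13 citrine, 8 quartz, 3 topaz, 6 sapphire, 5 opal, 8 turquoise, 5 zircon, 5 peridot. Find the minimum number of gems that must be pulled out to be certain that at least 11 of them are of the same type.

61

By pigeonhole, the 9 types are the holes; the gems drawn are the pigeons.
To avoid 11 of any one type, the worst case takes at most 10 of each type, or every gem of a type that has fewer than 10.
That gives 10 + 10 + 8 + 3 + 6 + 5 + 8 + 5 + 5 = 60 gems with no type reaching 11.
The next gem forces some type to 11, so 60 + 1 = 61.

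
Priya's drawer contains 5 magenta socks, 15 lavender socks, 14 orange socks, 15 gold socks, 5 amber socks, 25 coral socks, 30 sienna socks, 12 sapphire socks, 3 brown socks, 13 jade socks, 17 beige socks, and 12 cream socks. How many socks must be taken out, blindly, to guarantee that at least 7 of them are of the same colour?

68

By pigeonhole, the 12 colours are the holes; the socks drawn are the pigeons.
To avoid 7 of any one colour, the worst case takes at most 6 of each colour, or every sock of a colour that has fewer than 6.
That gives 5 + 6 + 6 + 6 + 5 + 6 + 6 + 6 + 3 + 6 + 6 + 6 = 67 socks with no colour reaching 7.
The next sock forces some colour to 7, so 67 + 1 = 68.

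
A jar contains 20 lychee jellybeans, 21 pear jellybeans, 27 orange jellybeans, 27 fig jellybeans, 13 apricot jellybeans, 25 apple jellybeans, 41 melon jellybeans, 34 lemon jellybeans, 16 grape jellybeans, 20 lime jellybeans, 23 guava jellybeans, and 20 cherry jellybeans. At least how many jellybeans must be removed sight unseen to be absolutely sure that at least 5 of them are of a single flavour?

49

Pigeonhole: the 12 flavours are the holes; the jellybeans drawn are the pigeons.
To avoid 5 of any one flavour, the worst case takes at most 4 of each flavour.
That gives 4 + 4 + 4 + 4 + 4 + 4 + 4 + 4 + 4 + 4 + 4 + 4 = 48 jellybeans with no flavour reaching 5.
The next jellybean forces some flavour to 5, so 48 + 1 = 49.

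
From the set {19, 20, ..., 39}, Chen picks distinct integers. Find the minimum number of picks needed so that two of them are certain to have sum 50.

16

Two chosen integers sum to 50 exactly when both halves of some pair {x, 50−x} with 19 ≤ x ≤ 50−x ≤ 31 are chosen — 6 such pairs.
The remaining 9 elements (those with no distinct partner in range) can never complete a 50-sum, so the worst case takes all of them and one from each pair: 9 + 6 = 15.
The 16th integer has to be the second member of some pair, so 15 + 1 = 16.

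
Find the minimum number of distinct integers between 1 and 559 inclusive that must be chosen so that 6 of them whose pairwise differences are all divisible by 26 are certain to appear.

131

Integers whose pairwise differences are multiples of 26 are exactly those sharing a remainder mod 26. The 26 residue classes mod 26 are the pigeonholes.
With 130 integers one could put 5 in each residue class and have no class reach 6.
The 131st integer pushes some class to 6, so 26·5 + 1 = 131.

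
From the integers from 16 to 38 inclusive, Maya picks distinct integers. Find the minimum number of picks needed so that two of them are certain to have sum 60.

16

Group the elements by complementary pair {x, 60−x}: {22,38}, {23,37}, {24,36}, …, giving 8 two-element pairs, the single value 30 (it cannot pair with itself since the integers are distinct), and 6 integers whose partner 60−x falls outside [16,38].
By pigeonhole, treating each of those 15 groups as a pigeonhole, one can pick one integer per group — 15 integers — with no two summing to 60.
The 16th integer lands in an occupied pair, forcing a sum of 60.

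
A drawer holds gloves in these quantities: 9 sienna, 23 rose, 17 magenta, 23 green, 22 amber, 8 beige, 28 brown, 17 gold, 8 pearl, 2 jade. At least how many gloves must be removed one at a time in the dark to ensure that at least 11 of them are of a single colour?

An adversary could hand out at most 10 gloves per colour (4 colours run out sooner): 9 + 10 + 10 + 10 + 10 + 8 + 10 + 10 + 8 + 2 = 87 gloves and still no colour has 11.
By pigeonhole, one more glove lands in a colour already at 10, so 88 draws are enough and 87 are not.

88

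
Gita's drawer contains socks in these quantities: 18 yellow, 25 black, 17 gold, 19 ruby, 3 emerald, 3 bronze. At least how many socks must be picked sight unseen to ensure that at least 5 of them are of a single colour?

Pigeonhole: put each drawn sock into a box by colour. The largest draw with every box below 5 takes min(count, 4) from each colour; colours with fewer than 4 contribute all they have.
Σ min(cᵢ, 4) = 4 + 4 + 4 + 4 + 3 + 3 = 22.
Draw number 22 + 1 = 23 must push one box to 5.

23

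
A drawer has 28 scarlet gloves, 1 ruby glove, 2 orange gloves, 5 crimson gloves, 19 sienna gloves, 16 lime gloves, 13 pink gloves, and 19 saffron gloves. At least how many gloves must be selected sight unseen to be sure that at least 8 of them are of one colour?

44

Pigeonhole: put each drawn glove into a box by colour. The largest draw with every box below 8 takes min(count, 7) from each colour; colours with fewer than 7 contribute all they have.
Σ min(cᵢ, 7) = 7 + 1 + 2 + 5 + 7 + 7 + 7 + 7 = 43.
Draw number 43 + 1 = 44 must push one box to 8.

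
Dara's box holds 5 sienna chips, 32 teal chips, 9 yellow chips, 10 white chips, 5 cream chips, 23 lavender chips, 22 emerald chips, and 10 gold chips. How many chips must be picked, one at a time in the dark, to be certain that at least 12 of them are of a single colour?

73

An adversary could hand out at most 11 chips per colour (5 colours run out sooner): 5 + 11 + 9 + 10 + 5 + 11 + 11 + 10 = 72 chips and still no colour has 12.
One more chip lands in a colour already at 11, so 73 draws are enough and 72 are not.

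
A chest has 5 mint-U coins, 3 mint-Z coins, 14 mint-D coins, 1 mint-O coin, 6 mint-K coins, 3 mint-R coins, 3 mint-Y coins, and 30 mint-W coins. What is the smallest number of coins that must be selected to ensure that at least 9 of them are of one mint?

An adversary could hand out at most 8 coins per mint (6 mints run out sooner): 5 + 3 + 8 + 1 + 6 + 3 + 3 + 8 = 37 coins and still no mint has 9.
By the pigeonhole principle, one more coin lands in a mint already at 8, so 38 draws are enough and 37 are not.

38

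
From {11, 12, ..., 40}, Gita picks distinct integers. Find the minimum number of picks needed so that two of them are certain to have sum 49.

17

Two chosen integers sum to 49 exactly when both halves of some pair {x, 49−x} with 11 ≤ x ≤ 49−x ≤ 38 are chosen — 14 such pairs.
The remaining 2 elements (those with no distinct partner in range) can never complete a 49-sum, so the worst case takes all of them and one from each pair: 2 + 14 = 16.
By the pigeonhole principle, the 17th integer has to be the second member of some pair, so 16 + 1 = 17.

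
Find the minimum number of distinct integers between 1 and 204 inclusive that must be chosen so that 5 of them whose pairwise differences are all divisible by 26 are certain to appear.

Integers whose pairwise differences are multiples of 26 are exactly those sharing a remainder mod 26. By pigeonhole, the 26 residue classes mod 26 are the pigeonholes.
With 104 integers one could put 4 in each residue class and have no class reach 5.
The 105th integer pushes some class to 5, so 26·4 + 1 = 105.

105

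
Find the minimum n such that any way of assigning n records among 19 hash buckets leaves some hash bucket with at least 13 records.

With 228 records one could put exactly 12 in each of the 19 hash buckets, and no hash bucket would reach 13.
By pigeonhole, one more record must land in a hash bucket that already has 12, giving it 13.
So 19 × 12 + 1 = 229 records are required.

229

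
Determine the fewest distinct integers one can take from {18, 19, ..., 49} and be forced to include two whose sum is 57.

Group the elements by complementary pair {x, 57−x}: {18,39}, {19,38}, {20,37}, …, giving 11 two-element pairs and 10 integers whose partner 57−x falls outside [18,49].
Treating each of those 21 groups as a pigeonhole, one can pick one integer per group — 21 integers — with no two summing to 57.
The 22nd integer lands in an occupied pair, forcing a sum of 57.

22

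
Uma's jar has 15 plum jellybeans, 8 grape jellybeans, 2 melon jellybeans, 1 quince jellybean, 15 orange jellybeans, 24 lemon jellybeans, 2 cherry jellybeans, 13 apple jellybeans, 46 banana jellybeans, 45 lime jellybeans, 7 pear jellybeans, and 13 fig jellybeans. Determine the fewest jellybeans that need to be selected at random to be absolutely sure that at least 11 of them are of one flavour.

An adversary could hand out at most 10 jellybeans per flavour (5 flavours run out sooner): 10 + 8 + 2 + 1 + 10 + 10 + 2 + 10 + 10 + 10 + 7 + 10 = 90 jellybeans and still no flavour has 11.
One more jellybean lands in a flavour already at 10, so 91 draws are enough and 90 are not.

91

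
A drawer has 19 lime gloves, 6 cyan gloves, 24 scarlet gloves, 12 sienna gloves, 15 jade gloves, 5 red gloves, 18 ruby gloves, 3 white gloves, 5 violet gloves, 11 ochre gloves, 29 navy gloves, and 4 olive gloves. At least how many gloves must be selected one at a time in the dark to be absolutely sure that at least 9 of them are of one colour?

80

Pigeonhole: the 12 colours are the holes; the gloves drawn are the pigeons.
To avoid 9 of any one colour, the worst case takes at most 8 of each colour, or every glove of a colour that has fewer than 8.
That gives 8 + 6 + 8 + 8 + 8 + 5 + 8 + 3 + 5 + 8 + 8 + 4 = 79 gloves with no colour reaching 9.
The next glove forces some colour to 9, so 79 + 1 = 80.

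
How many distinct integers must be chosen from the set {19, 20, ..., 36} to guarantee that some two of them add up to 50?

13

Two chosen integers sum to 50 exactly when both halves of some pair {x, 50−x} with 19 ≤ x ≤ 50−x ≤ 31 are chosen — 6 such pairs.
The remaining 6 elements (those with no distinct partner in range) can never complete a 50-sum, so the worst case takes all of them and one from each pair: 6 + 6 = 12.
The 13th integer has to be the second member of some pair, so 12 + 1 = 13.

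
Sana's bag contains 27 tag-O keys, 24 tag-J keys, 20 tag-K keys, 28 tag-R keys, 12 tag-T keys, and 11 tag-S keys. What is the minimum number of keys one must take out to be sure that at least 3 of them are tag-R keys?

In the worst case for collecting tag-R keys, every non-tag-R key comes out first.
There are 27 + 24 + 20 + 12 + 11 = 94 non-tag-R keys altogether.
After those, each further key must be tag-R, so 94 + 3 = 97 draws guarantee 3 tag-R keys.

97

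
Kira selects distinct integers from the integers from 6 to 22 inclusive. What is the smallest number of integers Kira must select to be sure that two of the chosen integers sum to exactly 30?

Two chosen integers sum to 30 exactly when both halves of some pair {x, 30−x} with 8 ≤ x ≤ 30−x ≤ 22 are chosen — 7 such pairs.
The remaining 3 elements (those with no distinct partner in range) can never complete a 30-sum, so the worst case takes all of them and one from each pair: 3 + 7 = 10.
The 11th integer has to be the second member of some pair, so 10 + 1 = 11.

11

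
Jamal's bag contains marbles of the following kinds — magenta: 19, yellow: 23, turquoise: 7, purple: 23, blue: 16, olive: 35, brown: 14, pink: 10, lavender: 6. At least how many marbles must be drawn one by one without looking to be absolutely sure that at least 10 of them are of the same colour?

By pigeonhole, the 9 colours are the holes; the marbles drawn are the pigeons.
To avoid 10 of any one colour, the worst case takes at most 9 of each colour, or every marble of a colour that has fewer than 9.
That gives 9 + 9 + 7 + 9 + 9 + 9 + 9 + 9 + 6 = 76 marbles with no colour reaching 10.
The next marble forces some colour to 10, so 76 + 1 = 77.

77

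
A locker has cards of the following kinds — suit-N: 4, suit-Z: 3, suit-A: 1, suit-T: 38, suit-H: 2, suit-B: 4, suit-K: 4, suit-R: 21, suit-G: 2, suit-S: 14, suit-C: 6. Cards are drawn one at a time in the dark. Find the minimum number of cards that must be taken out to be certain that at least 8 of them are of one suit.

An adversary could hand out at most 7 cards per suit (8 suits run out sooner): 4 + 3 + 1 + 7 + 2 + 4 + 4 + 7 + 2 + 7 + 6 = 47 cards and still no suit has 8.
Pigeonhole: one more card lands in a suit already at 7, so 48 draws are enough and 47 are not.

48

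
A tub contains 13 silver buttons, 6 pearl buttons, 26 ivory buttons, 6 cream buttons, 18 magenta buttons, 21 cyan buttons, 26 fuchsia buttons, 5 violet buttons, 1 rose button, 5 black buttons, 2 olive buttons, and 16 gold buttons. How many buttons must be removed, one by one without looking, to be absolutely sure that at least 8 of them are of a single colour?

68

Pigeonhole: the 12 colours are the holes; the buttons drawn are the pigeons.
To avoid 8 of any one colour, the worst case takes at most 7 of each colour, or every button of a colour that has fewer than 7.
That gives 7 + 6 + 7 + 6 + 7 + 7 + 7 + 5 + 1 + 5 + 2 + 7 = 67 buttons with no colour reaching 8.
The next button forces some colour to 8, so 67 + 1 = 68.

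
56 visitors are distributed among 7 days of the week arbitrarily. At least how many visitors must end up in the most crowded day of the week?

The 7 days of the week are the holes and the 56 visitors are the pigeons.
If every day of the week held at most 7 visitors, the total would be at most 7 × 7 = 49, which is less than 56.
So some day of the week holds at least ⌈56/7⌉ = 8 visitors.

8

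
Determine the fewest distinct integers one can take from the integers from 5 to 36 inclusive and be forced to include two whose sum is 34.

21

Two chosen integers sum to 34 exactly when both halves of some pair {x, 34−x} with 5 ≤ x ≤ 34−x ≤ 29 are chosen — 12 such pairs.
The remaining 8 elements (those with no distinct partner in range) can never complete a 34-sum, so the worst case takes all of them and one from each pair: 8 + 12 = 20.
By pigeonhole, the 21st integer has to be the second member of some pair, so 20 + 1 = 21.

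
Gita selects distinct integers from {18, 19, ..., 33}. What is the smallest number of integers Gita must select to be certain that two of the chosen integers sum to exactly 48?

11

Group the elements by complementary pair {x, 48−x}: {18,30}, {19,29}, {20,28}, …, giving 6 two-element pairs, the single value 24 (it cannot pair with itself since the integers are distinct), and 3 integers whose partner 48−x falls outside [18,33].
Treating each of those 10 groups as a pigeonhole, one can pick one integer per group — 10 integers — with no two summing to 48.
The 11th integer lands in an occupied pair, forcing a sum of 48.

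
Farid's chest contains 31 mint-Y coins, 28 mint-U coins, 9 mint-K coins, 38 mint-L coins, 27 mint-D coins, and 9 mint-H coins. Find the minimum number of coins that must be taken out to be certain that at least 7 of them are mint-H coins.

In the worst case for collecting mint-H coins, every non-mint-H coin comes out first.
There are 31 + 28 + 9 + 38 + 27 = 133 non-mint-H coins altogether.
After those, each further coin must be mint-H, so 133 + 7 = 140 draws guarantee 7 mint-H coins.

140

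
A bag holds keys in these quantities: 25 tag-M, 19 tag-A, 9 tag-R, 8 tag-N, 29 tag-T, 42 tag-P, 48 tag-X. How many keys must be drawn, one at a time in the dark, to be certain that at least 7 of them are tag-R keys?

178

In the worst case for collecting tag-R keys, every non-tag-R key comes out first.
There are 25 + 19 + 8 + 29 + 42 + 48 = 171 non-tag-R keys altogether.
After those, each further key must be tag-R, so 171 + 7 = 178 draws guarantee 7 tag-R keys.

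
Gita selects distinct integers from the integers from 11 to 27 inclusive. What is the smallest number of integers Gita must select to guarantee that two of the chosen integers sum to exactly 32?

13

Group the elements by complementary pair {x, 32−x}: {11,21}, {12,20}, {13,19}, …, giving 5 two-element pairs; the single value 16 (it cannot pair with itself since the integers are distinct); and 6 integers whose partner 32−x falls outside [11,27].
By the pigeonhole principle, treating each of those 12 groups as a pigeonhole, one can pick one integer per group — 12 integers — with no two summing to 32.
The 13th integer lands in an occupied pair, forcing a sum of 32.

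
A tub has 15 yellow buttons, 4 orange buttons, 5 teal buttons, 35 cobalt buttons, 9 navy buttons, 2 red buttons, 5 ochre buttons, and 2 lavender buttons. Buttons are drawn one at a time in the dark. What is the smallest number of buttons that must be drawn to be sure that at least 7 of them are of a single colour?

37

An adversary could hand out at most 6 buttons per colour (5 colours run out sooner): 6 + 4 + 5 + 6 + 6 + 2 + 5 + 2 = 36 buttons and still no colour has 7.
One more button lands in a colour already at 6, so 37 draws are enough and 36 are not.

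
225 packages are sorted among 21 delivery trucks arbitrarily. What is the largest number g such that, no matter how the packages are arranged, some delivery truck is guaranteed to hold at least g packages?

Pigeonhole: the 21 delivery trucks are the holes and the 225 packages are the pigeons.
If every delivery truck held at most 10 packages, the total would be at most 21 × 10 = 210, which is less than 225.
So some delivery truck holds at least ⌈225/21⌉ = 11 packages.

11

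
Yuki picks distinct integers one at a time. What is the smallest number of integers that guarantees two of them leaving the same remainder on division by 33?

Pigeonhole: the 33 residue classes mod 33 are the pigeonholes.
With 33 integers one could put 1 in each residue class and have no class reach 2.
The 34th integer pushes some class to 2, so 33·1 + 1 = 34.

34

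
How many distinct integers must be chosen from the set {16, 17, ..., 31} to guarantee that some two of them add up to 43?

11

Group the elements by complementary pair {x, 43−x}: {16,27}, {17,26}, {18,25}, …, giving 6 two-element pairs and 4 integers whose partner 43−x falls outside [16,31].
Treating each of those 10 groups as a pigeonhole, one can pick one integer per group — 10 integers — with no two summing to 43.
The 11th integer lands in an occupied pair, forcing a sum of 43.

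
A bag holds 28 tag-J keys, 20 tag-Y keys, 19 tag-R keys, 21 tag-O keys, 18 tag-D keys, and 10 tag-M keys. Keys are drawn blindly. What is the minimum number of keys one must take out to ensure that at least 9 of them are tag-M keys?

115

In the worst case for collecting tag-M keys, every non-tag-M key comes out first.
There are 28 + 20 + 19 + 21 + 18 = 106 non-tag-M keys altogether.
After those, each further key must be tag-M, so 106 + 9 = 115 draws guarantee 9 tag-M keys.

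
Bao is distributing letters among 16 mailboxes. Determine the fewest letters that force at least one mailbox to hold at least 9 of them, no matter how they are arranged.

With 128 letters one could put exactly 8 in each of the 16 mailboxes, and no mailbox would reach 9.
Pigeonhole: one more letter must land in a mailbox that already has 8, giving it 9.
So 16 × 8 + 1 = 129 letters are required.

129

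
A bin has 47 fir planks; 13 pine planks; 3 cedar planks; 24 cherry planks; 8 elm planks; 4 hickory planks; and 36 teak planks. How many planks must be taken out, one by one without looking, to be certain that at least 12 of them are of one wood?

60

The 7 woods are the holes; the planks drawn are the pigeons.
To avoid 12 of any one wood, the worst case takes at most 11 of each wood, or every plank of a wood that has fewer than 11.
That gives 11 + 11 + 3 + 11 + 8 + 4 + 11 = 59 planks with no wood reaching 12.
The next plank forces some wood to 12, so 59 + 1 = 60.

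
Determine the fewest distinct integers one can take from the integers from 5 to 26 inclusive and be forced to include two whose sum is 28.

14

Group the elements by complementary pair {x, 28−x}: {5,23}, {6,22}, {7,21}, …, giving 9 two-element pairs, the single value 14 (it cannot pair with itself since the integers are distinct), and 3 integers whose partner 28−x falls outside [5,26].
Pigeonhole: treating each of those 13 groups as a pigeonhole, one can pick one integer per group — 13 integers — with no two summing to 28.
The 14th integer lands in an occupied pair, forcing a sum of 28.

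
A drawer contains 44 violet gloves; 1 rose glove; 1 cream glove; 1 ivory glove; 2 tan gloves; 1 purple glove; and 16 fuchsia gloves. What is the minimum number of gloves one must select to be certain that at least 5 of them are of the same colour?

By pigeonhole, put each drawn glove into a box by colour. The largest draw with every box below 5 takes min(count, 4) from each colour; colours with fewer than 4 contribute all they have.
Σ min(cᵢ, 4) = 4 + 1 + 1 + 1 + 2 + 1 + 4 = 14.
Draw number 14 + 1 = 15 must push one box to 5.

15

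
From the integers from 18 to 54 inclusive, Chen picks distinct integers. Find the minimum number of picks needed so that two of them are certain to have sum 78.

Two chosen integers sum to 78 exactly when both halves of some pair {x, 78−x} with 24 ≤ x ≤ 78−x ≤ 54 are chosen — 15 such pairs.
The remaining 7 elements (those with no distinct partner in range) can never complete a 78-sum, so the worst case takes all of them and one from each pair: 7 + 15 = 22.
The 23rd integer has to be the second member of some pair, so 22 + 1 = 23.

23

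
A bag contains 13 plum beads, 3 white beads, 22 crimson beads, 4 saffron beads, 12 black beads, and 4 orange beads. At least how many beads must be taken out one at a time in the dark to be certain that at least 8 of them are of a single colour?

Pigeonhole: the 6 colours are the holes; the beads drawn are the pigeons.
To avoid 8 of any one colour, the worst case takes at most 7 of each colour, or every bead of a colour that has fewer than 7.
That gives 7 + 3 + 7 + 4 + 7 + 4 = 32 beads with no colour reaching 8.
The next bead forces some colour to 8, so 32 + 1 = 33.

33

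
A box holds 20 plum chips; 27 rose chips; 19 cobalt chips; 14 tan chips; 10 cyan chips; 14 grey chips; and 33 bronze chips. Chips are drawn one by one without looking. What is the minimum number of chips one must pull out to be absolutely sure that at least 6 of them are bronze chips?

In the worst case for collecting bronze chips, every non-bronze chip comes out first.
There are 20 + 27 + 19 + 14 + 10 + 14 = 104 non-bronze chips altogether.
After those, each further chip must be bronze, so 104 + 6 = 110 draws guarantee 6 bronze chips.

110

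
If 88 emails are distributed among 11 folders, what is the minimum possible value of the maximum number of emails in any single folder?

The 11 folders are the holes and the 88 emails are the pigeons.
If every folder held at most 7 emails, the total would be at most 11 × 7 = 77, which is less than 88.
So some folder holds at least ⌈88/11⌉ = 8 emails.

8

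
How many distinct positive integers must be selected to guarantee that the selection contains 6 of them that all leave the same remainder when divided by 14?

The 14 residue classes mod 14 are the pigeonholes.
With 70 integers one could put 5 in each residue class and have no class reach 6.
The 71st integer pushes some class to 6, so 14·5 + 1 = 71.

71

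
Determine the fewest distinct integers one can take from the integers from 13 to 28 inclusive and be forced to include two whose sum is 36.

12

A set avoiding the sum 36 can contain at most one of each pair {x, 36−x}, plus the 6 elements whose complement lies outside the range or equal to its own complement.
The integers 18, …, 28 (11 of them) are such a set: any two sum to at least 18+19 = 37 > 36.
Any 12th integer completes one of the 5 pairs, so 12 choices force a sum of 36.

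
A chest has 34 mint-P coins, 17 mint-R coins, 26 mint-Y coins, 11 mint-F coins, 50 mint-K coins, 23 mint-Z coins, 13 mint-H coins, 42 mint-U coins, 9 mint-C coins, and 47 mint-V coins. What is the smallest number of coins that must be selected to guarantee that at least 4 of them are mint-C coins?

267

In the worst case for collecting mint-C coins, every non-mint-C coin comes out first.
There are 34 + 17 + 26 + 11 + 50 + 23 + 13 + 42 + 47 = 263 non-mint-C coins altogether.
After those, each further coin must be mint-C, so 263 + 4 = 267 draws guarantee 4 mint-C coins.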